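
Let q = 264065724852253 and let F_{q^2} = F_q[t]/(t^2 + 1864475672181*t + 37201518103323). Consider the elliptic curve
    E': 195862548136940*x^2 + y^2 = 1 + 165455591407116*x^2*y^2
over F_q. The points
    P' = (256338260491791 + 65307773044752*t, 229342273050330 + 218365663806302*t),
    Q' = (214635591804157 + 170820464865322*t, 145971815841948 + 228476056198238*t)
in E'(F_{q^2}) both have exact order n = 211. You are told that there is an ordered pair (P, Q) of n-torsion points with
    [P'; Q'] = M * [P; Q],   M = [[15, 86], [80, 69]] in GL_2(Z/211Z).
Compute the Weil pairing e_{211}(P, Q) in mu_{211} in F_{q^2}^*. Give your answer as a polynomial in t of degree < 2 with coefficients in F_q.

72276102808685 + 34635326763456*t

Under M = [[15,86],[80,69]] in GL_2(Z/211), e_{211}(P',Q') = e_{211}(P,Q)^(15*69-86*80 mod 211).
15*69 - 86*80 = -5845; reduced mod 211: det = 63, inverse 67.
Map (x,y)_Ed via u=(1+y)/(1-y), v=(1+y)/((1-y)x) to Montgomery A=177436281206265,B=5727421325155; then to (a',b')=(203856927634314,5052894316982).
Run Miller on y^2=x^3+203856927634314*x+5052894316982 over F_{264065724852253}: ladder 11010011 (8 bits); e = f_P(D_Q)/f_Q(D_P).
Result: e(P',Q') = 160873946520491 + 263278060559677*t.
Finally e_{211}(P,Q) = 72276102808685 + 34635326763456*t.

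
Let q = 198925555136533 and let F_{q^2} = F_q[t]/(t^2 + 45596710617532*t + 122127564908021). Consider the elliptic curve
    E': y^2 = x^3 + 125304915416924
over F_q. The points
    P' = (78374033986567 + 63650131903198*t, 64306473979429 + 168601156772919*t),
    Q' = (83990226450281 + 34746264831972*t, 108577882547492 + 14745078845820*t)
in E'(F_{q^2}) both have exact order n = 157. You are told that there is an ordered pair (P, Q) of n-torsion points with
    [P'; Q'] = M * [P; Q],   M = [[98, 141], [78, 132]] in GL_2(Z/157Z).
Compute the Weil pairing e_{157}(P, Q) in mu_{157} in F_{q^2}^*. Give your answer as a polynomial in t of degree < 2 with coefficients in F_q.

79624834577590 + 79494814646410*t

Since e_{157}(P,P)=e_{157}(Q,Q)=1 and e_{157}(Q,P)=e_{157}(P,Q)^{-1}, expanding e_{157}(98*P + 141*Q,78*P + 132*Q) leaves e(P,Q)^det(M).
Hence e(P,Q) = e(P',Q')^{32} where 32 = 54^{-1} mod 157.
8-bit Miller (10011101) on E'/F_{198925555136533} with a'=0, b'=125304915416924: accumulate tangent/chord ratios at Q'+S and P'+S'.
Miller gives e_{157}(P',Q') = 70952392169720 + 169097159230851*t in F_{198925555136533^2}.
Finally e_{157}(P,Q) = 79624834577590 + 79494814646410*t.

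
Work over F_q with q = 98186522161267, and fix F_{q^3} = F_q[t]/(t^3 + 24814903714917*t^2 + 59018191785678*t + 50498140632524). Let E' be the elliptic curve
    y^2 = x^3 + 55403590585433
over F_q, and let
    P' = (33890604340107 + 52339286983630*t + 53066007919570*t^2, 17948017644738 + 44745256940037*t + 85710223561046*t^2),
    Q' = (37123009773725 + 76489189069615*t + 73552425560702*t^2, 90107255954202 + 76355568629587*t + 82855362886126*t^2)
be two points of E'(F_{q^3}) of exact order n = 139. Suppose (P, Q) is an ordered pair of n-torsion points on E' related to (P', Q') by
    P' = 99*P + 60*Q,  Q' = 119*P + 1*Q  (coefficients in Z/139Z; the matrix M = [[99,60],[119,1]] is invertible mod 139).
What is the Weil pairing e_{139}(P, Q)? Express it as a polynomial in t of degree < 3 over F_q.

The 139-Weil pairing on E[139] over F_{98186522161267} is alternating-bilinear: e_{139}(P',Q') = e_{139}(P,Q)^det(M).
det(M) mod 139 = 48; its inverse in (Z/139)^* is 84 (check: 48*84 mod 139 = 1).
Run Miller on y^2=x^3+55403590585433 over F_{98186522161267}: ladder 10001011 (8 bits); e = f_P(D_Q)/f_Q(D_P).
Result: e(P',Q') = 18364290330572 + 48898043206744*t + 6248427426318*t^2.
(18364290330572 + 48898043206744*t + 6248427426318*t^2)^{84} mod (98186522161267,f) = 14028965369679 + 60826511157605*t + 15030913043440*t^2.

14028965369679 + 60826511157605*t + 15030913043440*t^2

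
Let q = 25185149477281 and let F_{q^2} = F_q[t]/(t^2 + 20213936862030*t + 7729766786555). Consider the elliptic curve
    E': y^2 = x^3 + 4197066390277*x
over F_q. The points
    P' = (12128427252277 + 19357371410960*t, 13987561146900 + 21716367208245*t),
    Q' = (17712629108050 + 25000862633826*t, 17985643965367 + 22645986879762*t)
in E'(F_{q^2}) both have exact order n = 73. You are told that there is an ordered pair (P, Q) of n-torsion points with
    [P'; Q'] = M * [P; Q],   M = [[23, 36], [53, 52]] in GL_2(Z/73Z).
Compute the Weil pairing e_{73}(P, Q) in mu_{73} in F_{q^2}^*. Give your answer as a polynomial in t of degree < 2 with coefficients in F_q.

Alternating bilinearity on E[73] (values in mu_{73} in F_{25185149477281^2}) gives e(P',Q') = e(P,Q)^det(M).
Inverting 18 mod 73: 69. Thus e_{73}(P,Q) = e(P',Q')^{69}.
n = 73 = (1001001)_2 (7 bits, wt 3); accumulate f_{73,P'}(Q'+S)/f_{73,P'}(S) along the 6-step ladder.
Miller gives e_{73}(P',Q') = 17327077087389 + 8376518347178*t in F_{25185149477281^2}.
Hence e(P,Q) = 23942341694807 + 5230195767204*t in F_{25185149477281^2}^*.

23942341694807 + 5230195767204*t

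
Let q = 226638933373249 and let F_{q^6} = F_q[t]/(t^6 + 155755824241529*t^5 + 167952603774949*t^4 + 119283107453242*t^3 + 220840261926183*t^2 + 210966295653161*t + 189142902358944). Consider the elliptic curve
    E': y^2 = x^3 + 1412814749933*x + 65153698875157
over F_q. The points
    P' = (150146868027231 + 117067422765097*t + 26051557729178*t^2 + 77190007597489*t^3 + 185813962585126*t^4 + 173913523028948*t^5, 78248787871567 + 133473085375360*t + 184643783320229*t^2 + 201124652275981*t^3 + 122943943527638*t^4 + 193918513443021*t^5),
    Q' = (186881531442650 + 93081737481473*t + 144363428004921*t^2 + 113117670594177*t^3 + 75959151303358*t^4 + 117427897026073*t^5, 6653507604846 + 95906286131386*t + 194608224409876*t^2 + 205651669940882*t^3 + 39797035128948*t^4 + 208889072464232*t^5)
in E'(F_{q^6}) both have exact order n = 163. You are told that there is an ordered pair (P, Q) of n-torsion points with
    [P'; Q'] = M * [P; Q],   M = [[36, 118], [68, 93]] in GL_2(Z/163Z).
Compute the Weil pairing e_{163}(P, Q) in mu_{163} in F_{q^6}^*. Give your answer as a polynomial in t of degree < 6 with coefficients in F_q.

e_{163}(aP+bQ,cP+dQ) = e_{163}(P,Q)^(ad-bc); with (a,b,c,d)=(36,118,68,93) this gives the det-163 law.
36*93 - 118*68 = -4676; reduced mod 163: det = 51, inverse 16.
n = 163 = (10100011)_2 (8 bits, wt 4); accumulate f_{163,P'}(Q'+S)/f_{163,P'}(S) along the 7-step ladder.
The quotient is 197629971034971 + 193280839828201*t + 42454701363426*t^2 + 169071520829125*t^3 + 125645022043126*t^4 + 202298780866086*t^5.
Hence e(P,Q) = 19781277272082 + 158246362737025*t + 217486184565545*t^2 + 67527519173111*t^3 + 81575398248816*t^4 + 95596834232511*t^5 in F_{226638933373249^6}^*.

19781277272082 + 158246362737025*t + 217486184565545*t^2 + 67527519173111*t^3 + 81575398248816*t^4 + 95596834232511*t^5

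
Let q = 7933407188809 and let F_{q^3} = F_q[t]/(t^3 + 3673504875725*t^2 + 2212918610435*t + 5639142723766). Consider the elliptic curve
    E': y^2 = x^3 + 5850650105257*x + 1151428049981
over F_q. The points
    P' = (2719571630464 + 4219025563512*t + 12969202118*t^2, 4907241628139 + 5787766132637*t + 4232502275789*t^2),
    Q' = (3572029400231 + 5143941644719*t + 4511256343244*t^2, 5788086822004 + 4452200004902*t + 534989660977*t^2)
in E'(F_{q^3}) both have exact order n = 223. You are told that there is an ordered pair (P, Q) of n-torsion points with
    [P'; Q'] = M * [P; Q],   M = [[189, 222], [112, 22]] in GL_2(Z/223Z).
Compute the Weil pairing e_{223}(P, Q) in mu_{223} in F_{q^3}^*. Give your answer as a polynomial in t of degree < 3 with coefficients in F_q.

167582529462 + 4154416029102*t + 7591304141250*t^2

The 223-Weil pairing on E[223] over F_{7933407188809} is alternating-bilinear: e_{223}(P',Q') = e_{223}(P,Q)^det(M).
So e_{223}(P,Q) = e_{223}(P',Q')^{196}, since 33*196 = 1 mod 223.
Build f_{223,P'} and f_{223,Q'} via the 8-bit ladder of 223=11011111_2; evaluate at shifted divisors; quotient in F_{7933407188809^3}.
Miller gives e_{223}(P',Q') = 310564842111 + 4319937609075*t + 423187571024*t^2 in F_{7933407188809^3}.
Hence e(P,Q) = 167582529462 + 4154416029102*t + 7591304141250*t^2 in F_{7933407188809^3}^*.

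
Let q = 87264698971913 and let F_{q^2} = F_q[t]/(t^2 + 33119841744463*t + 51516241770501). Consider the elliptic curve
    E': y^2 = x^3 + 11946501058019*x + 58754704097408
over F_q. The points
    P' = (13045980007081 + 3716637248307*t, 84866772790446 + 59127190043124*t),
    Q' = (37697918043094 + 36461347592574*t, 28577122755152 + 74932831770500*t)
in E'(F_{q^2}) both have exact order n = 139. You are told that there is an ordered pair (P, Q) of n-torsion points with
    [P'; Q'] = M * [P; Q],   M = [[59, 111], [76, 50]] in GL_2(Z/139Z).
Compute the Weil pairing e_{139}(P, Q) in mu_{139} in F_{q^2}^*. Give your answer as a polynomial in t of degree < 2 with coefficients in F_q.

970406021823 + 26001184090145*t

e_{139}(aP+bQ,cP+dQ) = e_{139}(P,Q)^(ad-bc); with (a,b,c,d)=(59,111,76,50) this gives the det-139 law.
Inverting 74 mod 139: 62. Thus e_{139}(P,Q) = e(P',Q')^{62}.
Run Miller on y^2=x^3+11946501058019*x+58754704097408 over F_{87264698971913}: ladder 10001011 (8 bits); e = f_P(D_Q)/f_Q(D_P).
Result: e(P',Q') = 11620800531592 + 65776369095189*t.
Finally e_{139}(P,Q) = 970406021823 + 26001184090145*t.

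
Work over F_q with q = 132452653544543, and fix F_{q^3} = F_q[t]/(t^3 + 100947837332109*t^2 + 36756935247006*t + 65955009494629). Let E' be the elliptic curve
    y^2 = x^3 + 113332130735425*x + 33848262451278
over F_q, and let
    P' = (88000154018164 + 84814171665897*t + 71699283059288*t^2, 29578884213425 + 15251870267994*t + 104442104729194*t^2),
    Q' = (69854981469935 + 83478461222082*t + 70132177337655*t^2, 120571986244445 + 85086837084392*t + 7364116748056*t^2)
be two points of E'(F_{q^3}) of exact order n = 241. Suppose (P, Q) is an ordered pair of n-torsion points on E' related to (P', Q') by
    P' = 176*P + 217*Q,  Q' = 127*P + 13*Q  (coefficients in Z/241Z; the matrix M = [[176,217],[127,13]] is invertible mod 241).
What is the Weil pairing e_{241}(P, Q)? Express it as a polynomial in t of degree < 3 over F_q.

Under M = [[176,217],[127,13]] in GL_2(Z/241), e_{241}(P',Q') = e_{241}(P,Q)^(176*13-217*127 mod 241).
det(M) mod 241 = 34; its inverse in (Z/241)^* is 78 (check: 34*78 mod 241 = 1).
Run Miller on y^2=x^3+113332130735425*x+33848262451278 over F_{132452653544543}: ladder 11110001 (8 bits); e = f_P(D_Q)/f_Q(D_P).
e_{241}(P',Q') = 13392069117339 + 105559643428866*t + 8365290852447*t^2.
Hence e(P,Q) = 98056634850607 + 95374422650927*t + 77782620383985*t^2 in F_{132452653544543^3}^*.

98056634850607 + 95374422650927*t + 77782620383985*t^2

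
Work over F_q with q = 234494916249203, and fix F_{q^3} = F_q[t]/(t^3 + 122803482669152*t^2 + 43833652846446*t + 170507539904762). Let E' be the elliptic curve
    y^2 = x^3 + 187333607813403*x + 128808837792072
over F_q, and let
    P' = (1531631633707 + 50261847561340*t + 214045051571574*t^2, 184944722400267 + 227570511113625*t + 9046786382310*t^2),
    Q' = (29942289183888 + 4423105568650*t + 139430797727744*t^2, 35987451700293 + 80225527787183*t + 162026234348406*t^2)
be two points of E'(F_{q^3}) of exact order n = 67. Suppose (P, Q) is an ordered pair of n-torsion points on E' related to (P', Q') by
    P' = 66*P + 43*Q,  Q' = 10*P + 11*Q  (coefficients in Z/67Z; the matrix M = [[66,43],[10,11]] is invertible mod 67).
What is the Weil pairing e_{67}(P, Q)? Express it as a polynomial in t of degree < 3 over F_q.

172010702529137 + 85830206986224*t + 92482559774493*t^2

e_{67}(aP+bQ,cP+dQ) = e_{67}(P,Q)^(ad-bc); with (a,b,c,d)=(66,43,10,11) this gives the det-67 law.
Inverting 28 mod 67: 12. Thus e_{67}(P,Q) = e(P',Q')^{12}.
Build f_{67,P'} and f_{67,Q'} via the 7-bit ladder of 67=1000011_2; evaluate at shifted divisors; quotient in F_{234494916249203^3}.
Result: e(P',Q') = 177140083398648 + 112658525959542*t + 41204432724775*t^2.
e_{67}(P,Q) = (177140083398648 + 112658525959542*t + 41204432724775*t^2)^{12} = 172010702529137 + 85830206986224*t + 92482559774493*t^2.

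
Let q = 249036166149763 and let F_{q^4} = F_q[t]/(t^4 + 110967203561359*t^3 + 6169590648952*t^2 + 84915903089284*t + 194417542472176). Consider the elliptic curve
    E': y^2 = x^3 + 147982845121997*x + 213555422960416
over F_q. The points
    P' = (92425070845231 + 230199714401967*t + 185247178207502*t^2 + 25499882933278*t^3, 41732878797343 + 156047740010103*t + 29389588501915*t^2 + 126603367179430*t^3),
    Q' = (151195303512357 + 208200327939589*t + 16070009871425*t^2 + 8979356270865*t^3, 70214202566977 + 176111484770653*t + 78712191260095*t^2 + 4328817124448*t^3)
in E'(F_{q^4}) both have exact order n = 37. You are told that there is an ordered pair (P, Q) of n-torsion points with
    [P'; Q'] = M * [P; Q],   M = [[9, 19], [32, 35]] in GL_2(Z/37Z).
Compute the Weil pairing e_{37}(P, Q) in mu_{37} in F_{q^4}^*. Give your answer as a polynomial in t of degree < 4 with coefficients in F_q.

105903432443125 + 4623458930569*t + 80871723755482*t^2 + 119477967653639*t^3

Alternating bilinearity on E[37] (values in mu_{37} in F_{249036166149763^4}) gives e(P',Q') = e(P,Q)^det(M).
Inverting 3 mod 37: 25. Thus e_{37}(P,Q) = e(P',Q')^{25}.
Miller loop for e_{37} over F_{249036166149763^4}: bits of 37 = 100101; 5 double steps + 2 add steps, l/v at each.
So e_{37}(P',Q') = 46256033643927 + 114822707295230*t + 157720044831734*t^2 + 180622123594286*t^3.
Hence e(P,Q) = 105903432443125 + 4623458930569*t + 80871723755482*t^2 + 119477967653639*t^3 in F_{249036166149763^4}^*.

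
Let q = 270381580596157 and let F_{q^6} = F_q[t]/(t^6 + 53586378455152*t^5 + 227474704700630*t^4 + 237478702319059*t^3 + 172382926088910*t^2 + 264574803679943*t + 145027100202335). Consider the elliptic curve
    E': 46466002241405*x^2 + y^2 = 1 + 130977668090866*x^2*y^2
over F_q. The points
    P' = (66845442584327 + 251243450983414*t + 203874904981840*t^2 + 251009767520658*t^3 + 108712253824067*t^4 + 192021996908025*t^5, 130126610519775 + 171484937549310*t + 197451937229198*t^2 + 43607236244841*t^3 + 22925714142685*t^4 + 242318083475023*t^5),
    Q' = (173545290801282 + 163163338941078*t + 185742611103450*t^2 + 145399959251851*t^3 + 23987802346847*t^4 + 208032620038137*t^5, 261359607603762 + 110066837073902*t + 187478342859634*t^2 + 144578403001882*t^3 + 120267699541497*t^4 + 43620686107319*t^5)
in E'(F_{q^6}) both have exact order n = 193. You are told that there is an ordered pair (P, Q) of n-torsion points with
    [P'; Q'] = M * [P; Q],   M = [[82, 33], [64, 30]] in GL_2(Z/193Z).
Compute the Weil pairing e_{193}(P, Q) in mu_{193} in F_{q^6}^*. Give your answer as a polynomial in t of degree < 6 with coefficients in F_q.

Under M = [[82,33],[64,30]] in GL_2(Z/193), e_{193}(P',Q') = e_{193}(P,Q)^(82*30-33*64 mod 193).
82*30 - 33*64 = 348; reduced mod 193: det = 155, inverse 66.
Map (x,y)_Ed via u=(1+y)/(1-y), v=(1+y)/((1-y)x) to Montgomery A=226255513681905,B=125914502029923; then to (a',b')=(0,211868373287516).
Miller loop for e_{193} over F_{270381580596157^6}: bits of 193 = 11000001; 7 double steps + 2 add steps, l/v at each.
Result: e(P',Q') = 121310512350619 + 116646320739022*t + 104491617384476*t^2 + 209813241992309*t^3 + 187584867809106*t^4 + 264516859412754*t^5.
e_{193}(P,Q) = (121310512350619 + 116646320739022*t + 104491617384476*t^2 + 209813241992309*t^3 + 187584867809106*t^4 + 264516859412754*t^5)^{66} = 223605650173695 + 41572841919102*t + 208004624231465*t^2 + 212932810136528*t^3 + 98037257139531*t^4 + 111135036701266*t^5.

223605650173695 + 41572841919102*t + 208004624231465*t^2 + 212932810136528*t^3 + 98037257139531*t^4 + 111135036701266*t^5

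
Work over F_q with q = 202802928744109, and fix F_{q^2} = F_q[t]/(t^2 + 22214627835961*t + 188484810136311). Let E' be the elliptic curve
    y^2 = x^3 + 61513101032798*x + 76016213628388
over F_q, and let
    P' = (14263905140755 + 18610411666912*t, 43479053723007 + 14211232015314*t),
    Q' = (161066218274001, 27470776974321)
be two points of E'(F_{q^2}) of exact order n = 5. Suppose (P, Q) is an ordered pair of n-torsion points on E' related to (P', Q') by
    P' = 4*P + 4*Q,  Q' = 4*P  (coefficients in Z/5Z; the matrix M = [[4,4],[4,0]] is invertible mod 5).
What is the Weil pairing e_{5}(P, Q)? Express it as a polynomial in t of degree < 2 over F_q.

Under M = [[4,4],[4,0]] in GL_2(Z/5), e_{5}(P',Q') = e_{5}(P,Q)^(4*0-4*4 mod 5).
Hence e(P,Q) = e(P',Q')^{4} where 4 = 4^{-1} mod 5.
Double-and-add over 101: 3-1 doublings, 2-1 additions; each step l_{T,T}/v_{2T} or l_{T,P'}/v at Q'+S for random S.
e_{5}(P',Q') = 80150807359210 + 69806165320386*t.
(80150807359210 + 69806165320386*t)^{4} mod (202802928744109,f) = 50998096775687 + 132996763423723*t.

50998096775687 + 132996763423723*t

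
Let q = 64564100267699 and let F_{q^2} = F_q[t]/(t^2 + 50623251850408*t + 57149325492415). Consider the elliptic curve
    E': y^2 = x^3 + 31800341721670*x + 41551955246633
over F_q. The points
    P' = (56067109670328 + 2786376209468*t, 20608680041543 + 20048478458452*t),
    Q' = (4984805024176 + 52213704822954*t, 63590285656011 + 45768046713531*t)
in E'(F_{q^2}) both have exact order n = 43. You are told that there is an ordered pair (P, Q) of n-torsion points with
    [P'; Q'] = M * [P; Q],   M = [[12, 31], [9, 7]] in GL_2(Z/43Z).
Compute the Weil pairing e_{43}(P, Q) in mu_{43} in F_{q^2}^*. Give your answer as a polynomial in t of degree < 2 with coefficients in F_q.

45685951285446 + 19500905709438*t

e_{43} is bilinear + alternating on E[43], so e_{43}(12*P + 31*Q, 9*P + 7*Q) = e_{43}(P,Q)^(12*7-31*9).
So e_{43}(P,Q) = e_{43}(P',Q')^{28}, since 20*28 = 1 mod 43.
Build f_{43,P'} and f_{43,Q'} via the 6-bit ladder of 43=101011_2; evaluate at shifted divisors; quotient in F_{64564100267699^2}.
The quotient is 58225481568854 + 26733388903484*t.
Thus e_{43}(P,Q) = 45685951285446 + 19500905709438*t.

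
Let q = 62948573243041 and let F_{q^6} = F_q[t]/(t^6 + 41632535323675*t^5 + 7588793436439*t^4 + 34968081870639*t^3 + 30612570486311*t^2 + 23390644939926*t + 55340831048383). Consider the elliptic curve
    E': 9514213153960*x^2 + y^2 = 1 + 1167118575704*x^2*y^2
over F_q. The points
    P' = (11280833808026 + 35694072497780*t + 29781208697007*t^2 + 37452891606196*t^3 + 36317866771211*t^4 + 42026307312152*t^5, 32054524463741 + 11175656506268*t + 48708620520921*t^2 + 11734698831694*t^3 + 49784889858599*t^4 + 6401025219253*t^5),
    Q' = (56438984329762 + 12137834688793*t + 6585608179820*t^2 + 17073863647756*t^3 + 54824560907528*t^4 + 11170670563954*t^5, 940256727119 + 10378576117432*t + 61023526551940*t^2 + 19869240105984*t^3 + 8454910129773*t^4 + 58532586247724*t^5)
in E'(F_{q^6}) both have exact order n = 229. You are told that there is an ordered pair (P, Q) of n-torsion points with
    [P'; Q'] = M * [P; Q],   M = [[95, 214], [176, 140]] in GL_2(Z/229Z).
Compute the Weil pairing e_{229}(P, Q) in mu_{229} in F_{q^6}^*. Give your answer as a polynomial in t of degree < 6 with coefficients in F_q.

62703365748941 + 6046111570653*t + 61598875246049*t^2 + 49779491404404*t^3 + 10961062590597*t^4 + 44775229372206*t^5

The 229-Weil pairing on E[229] over F_{62948573243041} is alternating-bilinear: e_{229}(P',Q') = e_{229}(P,Q)^det(M).
Inverting 139 mod 229: 201. Thus e_{229}(P,Q) = e(P',Q')^{201}.
Edwards a_E,d_E -> Montgomery A=4393575026297,B=19385738591544 -> Weierstrass 29646059483361,59321685558664 via alpha=1780221954944,beta=2086773644564.
Double-and-add over 11100101: 8-1 doublings, 5-1 additions; each step l_{T,T}/v_{2T} or l_{T,P'}/v at Q'+S for random S.
So e_{229}(P',Q') = 1993596070810 + 26698373777125*t + 38042090250441*t^2 + 54004347821333*t^3 + 60062504784655*t^4 + 33491699981012*t^5.
Thus e_{229}(P,Q) = 62703365748941 + 6046111570653*t + 61598875246049*t^2 + 49779491404404*t^3 + 10961062590597*t^4 + 44775229372206*t^5.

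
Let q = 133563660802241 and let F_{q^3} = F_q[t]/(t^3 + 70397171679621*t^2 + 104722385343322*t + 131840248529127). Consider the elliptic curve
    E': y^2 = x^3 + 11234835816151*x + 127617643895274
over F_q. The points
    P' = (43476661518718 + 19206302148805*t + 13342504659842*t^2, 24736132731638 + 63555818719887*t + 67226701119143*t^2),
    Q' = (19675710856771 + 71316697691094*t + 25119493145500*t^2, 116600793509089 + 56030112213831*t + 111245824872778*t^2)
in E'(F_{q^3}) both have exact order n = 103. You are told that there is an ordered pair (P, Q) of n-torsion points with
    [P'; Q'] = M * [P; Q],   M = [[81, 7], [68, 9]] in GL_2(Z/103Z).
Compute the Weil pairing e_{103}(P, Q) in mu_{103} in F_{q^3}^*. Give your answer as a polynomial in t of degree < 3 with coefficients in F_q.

78447190388086 + 47994098305633*t + 100481696425652*t^2

The 103-Weil pairing on E[103] over F_{133563660802241} is alternating-bilinear: e_{103}(P',Q') = e_{103}(P,Q)^det(M).
det(M) mod 103 = 47; its inverse in (Z/103)^* is 57 (check: 47*57 mod 103 = 1).
n = 103 = (1100111)_2 (7 bits, wt 5); accumulate f_{103,P'}(Q'+S)/f_{103,P'}(S) along the 6-step ladder.
f_P(D_Q)/f_Q(D_P) = 86584554271960 + 115110334940353*t + 18230371548279*t^2.
Finally e_{103}(P,Q) = 78447190388086 + 47994098305633*t + 100481696425652*t^2.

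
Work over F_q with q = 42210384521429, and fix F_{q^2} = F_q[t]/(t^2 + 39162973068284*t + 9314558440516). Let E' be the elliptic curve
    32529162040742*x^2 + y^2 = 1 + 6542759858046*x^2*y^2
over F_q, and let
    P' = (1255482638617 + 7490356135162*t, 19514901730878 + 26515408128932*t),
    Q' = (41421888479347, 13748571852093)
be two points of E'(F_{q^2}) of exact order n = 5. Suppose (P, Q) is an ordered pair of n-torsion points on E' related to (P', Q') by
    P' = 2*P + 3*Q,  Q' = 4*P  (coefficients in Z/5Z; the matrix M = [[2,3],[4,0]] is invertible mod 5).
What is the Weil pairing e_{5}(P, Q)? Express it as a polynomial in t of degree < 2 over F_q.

Since e_{5}(P,P)=e_{5}(Q,Q)=1 and e_{5}(Q,P)=e_{5}(P,Q)^{-1}, expanding e_{5}(2*P + 3*Q,4*P) leaves e(P,Q)^det(M).
det M = 2*0 - 3*4 = -12 = 3 (mod 5); 3^{-1} = 2 (mod 5).
Edwards->Montgomery: u=(1+y)/(1-y), v=u/x -> 15628435833473v^2=u^3+21522739929301u^2+u; then x_W=6496600545674u+20582115156941: y^2=x^3+40567069740678*x+26999900261930.
3-bit Miller (101) on E'/F_{42210384521429} with a'=40567069740678, b'=26999900261930: accumulate tangent/chord ratios at Q'+S and P'+S'.
f_P(D_Q)/f_Q(D_P) = 38506123859224 + 32739482709534*t.
Thus e_{5}(P,Q) = 29267337961807 + 26494450184250*t.

29267337961807 + 26494450184250*t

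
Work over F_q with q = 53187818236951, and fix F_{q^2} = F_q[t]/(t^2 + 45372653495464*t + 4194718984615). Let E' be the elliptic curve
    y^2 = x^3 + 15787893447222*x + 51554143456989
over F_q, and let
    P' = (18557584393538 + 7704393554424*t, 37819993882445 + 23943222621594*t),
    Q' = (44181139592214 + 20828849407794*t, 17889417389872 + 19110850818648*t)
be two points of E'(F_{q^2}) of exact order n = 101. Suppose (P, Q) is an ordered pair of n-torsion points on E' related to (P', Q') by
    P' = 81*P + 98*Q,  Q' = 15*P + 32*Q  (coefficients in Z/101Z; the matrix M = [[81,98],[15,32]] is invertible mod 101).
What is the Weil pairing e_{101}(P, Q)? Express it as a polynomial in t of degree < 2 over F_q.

The 101-Weil pairing on E[101] over F_{53187818236951} is alternating-bilinear: e_{101}(P',Q') = e_{101}(P,Q)^det(M).
So e_{101}(P,Q) = e_{101}(P',Q')^{46}, since 11*46 = 1 mod 101.
Build f_{101,P'} and f_{101,Q'} via the 7-bit ladder of 101=1100101_2; evaluate at shifted divisors; quotient in F_{53187818236951^2}.
So e_{101}(P',Q') = 49319036445652 + 44912967124531*t.
(49319036445652 + 44912967124531*t)^{46} mod (53187818236951,f) = 35800171885839 + 14251112521943*t.

35800171885839 + 14251112521943*t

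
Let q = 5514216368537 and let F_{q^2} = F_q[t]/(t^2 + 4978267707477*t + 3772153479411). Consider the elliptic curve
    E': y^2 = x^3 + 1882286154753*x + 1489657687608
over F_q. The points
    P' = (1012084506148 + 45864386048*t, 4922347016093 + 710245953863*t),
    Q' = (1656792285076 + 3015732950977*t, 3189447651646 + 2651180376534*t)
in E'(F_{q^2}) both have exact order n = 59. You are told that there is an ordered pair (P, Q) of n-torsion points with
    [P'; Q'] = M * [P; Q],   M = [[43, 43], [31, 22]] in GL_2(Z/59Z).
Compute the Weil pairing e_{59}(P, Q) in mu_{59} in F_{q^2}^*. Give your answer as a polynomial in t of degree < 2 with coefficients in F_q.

Alternating bilinearity on E[59] (values in mu_{59} in F_{5514216368537^2}) gives e(P',Q') = e(P,Q)^det(M).
Inverting 26 mod 59: 25. Thus e_{59}(P,Q) = e(P',Q')^{25}.
6-bit Miller (111011) on E'/F_{5514216368537} with a'=1882286154753, b'=1489657687608: accumulate tangent/chord ratios at Q'+S and P'+S'.
Miller gives e_{59}(P',Q') = 3971060306528 + 4100190758427*t in F_{5514216368537^2}.
Raise to 25: e(P,Q) = 3412238522756 + 2013118088089*t in mu_{59}.

3412238522756 + 2013118088089*t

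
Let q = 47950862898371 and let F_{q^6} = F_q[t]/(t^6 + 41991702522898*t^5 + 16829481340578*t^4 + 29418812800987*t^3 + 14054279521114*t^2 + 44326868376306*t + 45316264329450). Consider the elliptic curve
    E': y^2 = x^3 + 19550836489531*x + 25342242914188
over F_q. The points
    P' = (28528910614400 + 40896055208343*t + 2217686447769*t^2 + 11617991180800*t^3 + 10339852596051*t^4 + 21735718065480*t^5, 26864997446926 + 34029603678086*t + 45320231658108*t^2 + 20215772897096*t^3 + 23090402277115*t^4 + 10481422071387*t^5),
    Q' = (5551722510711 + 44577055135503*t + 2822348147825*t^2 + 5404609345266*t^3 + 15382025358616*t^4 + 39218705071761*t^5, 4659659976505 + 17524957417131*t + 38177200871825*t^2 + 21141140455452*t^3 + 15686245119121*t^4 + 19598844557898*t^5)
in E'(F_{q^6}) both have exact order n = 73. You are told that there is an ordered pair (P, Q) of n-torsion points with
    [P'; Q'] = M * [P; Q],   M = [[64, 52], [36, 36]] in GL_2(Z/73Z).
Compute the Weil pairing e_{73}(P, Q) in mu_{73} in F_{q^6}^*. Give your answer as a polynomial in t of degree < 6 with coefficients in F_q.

e_{73}(aP+bQ,cP+dQ) = e_{73}(P,Q)^(ad-bc); with (a,b,c,d)=(64,52,36,36) this gives the det-73 law.
64*36 - 52*36 = 432; reduced mod 73: det = 67, inverse 12.
7-bit Miller (1001001) on E'/F_{47950862898371} with a'=19550836489531, b'=25342242914188: accumulate tangent/chord ratios at Q'+S and P'+S'.
f_P(D_Q)/f_Q(D_P) = 36972922532420 + 13754180797474*t + 38012242795998*t^2 + 44665148820222*t^3 + 36949945505654*t^4 + 31160715210459*t^5.
Thus e_{73}(P,Q) = 32308796087996 + 29845819719754*t + 45610550372746*t^2 + 18957835703981*t^3 + 30493859121662*t^4 + 30167202117868*t^5.

32308796087996 + 29845819719754*t + 45610550372746*t^2 + 18957835703981*t^3 + 30493859121662*t^4 + 30167202117868*t^5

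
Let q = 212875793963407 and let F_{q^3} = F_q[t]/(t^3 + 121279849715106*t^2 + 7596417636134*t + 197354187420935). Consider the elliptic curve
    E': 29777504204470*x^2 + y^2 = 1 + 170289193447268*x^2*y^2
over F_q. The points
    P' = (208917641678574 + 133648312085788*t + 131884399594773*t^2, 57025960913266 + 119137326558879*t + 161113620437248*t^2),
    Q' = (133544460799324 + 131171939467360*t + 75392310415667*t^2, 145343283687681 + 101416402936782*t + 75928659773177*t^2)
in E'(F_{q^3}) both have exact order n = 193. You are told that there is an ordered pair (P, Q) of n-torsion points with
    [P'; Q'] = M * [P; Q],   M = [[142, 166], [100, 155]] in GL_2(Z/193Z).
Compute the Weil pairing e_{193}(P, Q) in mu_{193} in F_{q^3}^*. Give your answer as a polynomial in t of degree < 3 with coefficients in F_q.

Alternating bilinearity on E[193] (values in mu_{193} in F_{212875793963407^3}) gives e(P',Q') = e(P,Q)^det(M).
Inverting 6 mod 193: 161. Thus e_{193}(P,Q) = e(P',Q')^{161}.
Map (x,y)_Ed via u=(1+y)/(1-y), v=(1+y)/((1-y)x) to Montgomery A=75388313738405,B=150530946604236; then to (a',b')=(168518389192691,71604585156656).
n = 193 = (11000001)_2 (8 bits, wt 3); accumulate f_{193,P'}(Q'+S)/f_{193,P'}(S) along the 7-step ladder.
f_P(D_Q)/f_Q(D_P) = 39598564936106 + 167397820106923*t + 70637121853894*t^2.
Raise to 161: e(P,Q) = 32442341337534 + 181040672838376*t + 201251777371445*t^2 in mu_{193}.

32442341337534 + 181040672838376*t + 201251777371445*t^2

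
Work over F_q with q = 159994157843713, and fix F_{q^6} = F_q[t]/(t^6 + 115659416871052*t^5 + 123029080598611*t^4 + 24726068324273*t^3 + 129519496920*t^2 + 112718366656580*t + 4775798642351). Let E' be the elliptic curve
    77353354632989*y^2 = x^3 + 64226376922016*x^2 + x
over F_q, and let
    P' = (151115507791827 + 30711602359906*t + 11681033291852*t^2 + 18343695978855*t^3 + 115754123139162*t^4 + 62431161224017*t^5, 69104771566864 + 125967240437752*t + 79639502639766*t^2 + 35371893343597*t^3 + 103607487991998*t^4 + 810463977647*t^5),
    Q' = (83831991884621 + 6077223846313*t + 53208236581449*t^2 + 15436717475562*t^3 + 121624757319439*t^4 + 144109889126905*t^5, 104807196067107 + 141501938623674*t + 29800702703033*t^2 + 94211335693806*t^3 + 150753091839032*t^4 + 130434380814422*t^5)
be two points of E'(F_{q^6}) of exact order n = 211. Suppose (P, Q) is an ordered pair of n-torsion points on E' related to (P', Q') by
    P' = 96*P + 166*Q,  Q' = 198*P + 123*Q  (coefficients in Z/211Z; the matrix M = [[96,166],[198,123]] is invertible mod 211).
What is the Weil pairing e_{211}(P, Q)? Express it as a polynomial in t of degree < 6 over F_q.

e_{211} is bilinear + alternating on E[211], so e_{211}(96*P + 166*Q, 198*P + 123*Q) = e_{211}(P,Q)^(96*123-166*198).
Inverting 40 mod 211: 153. Thus e_{211}(P,Q) = e(P',Q')^{153}.
Undo Montgomery via alpha=97353957117857, beta=41103133587261: (a',b')=(22065645079382,79419358067649) over F_{159994157843713}.
Double-and-add over 11010011: 8-1 doublings, 5-1 additions; each step l_{T,T}/v_{2T} or l_{T,P'}/v at Q'+S for random S.
e_{211}(P',Q') = 81580421480700 + 90112402033011*t + 43421597299114*t^2 + 39260115159436*t^3 + 19592463090864*t^4 + 53714909721034*t^5.
(81580421480700 + 90112402033011*t + 43421597299114*t^2 + 39260115159436*t^3 + 19592463090864*t^4 + 53714909721034*t^5)^{153} mod (159994157843713,f) = 64431347935805 + 137612924120737*t + 82893306076678*t^2 + 86797645590743*t^3 + 141398684603325*t^4 + 113393209289699*t^5.

64431347935805 + 137612924120737*t + 82893306076678*t^2 + 86797645590743*t^3 + 141398684603325*t^4 + 113393209289699*t^5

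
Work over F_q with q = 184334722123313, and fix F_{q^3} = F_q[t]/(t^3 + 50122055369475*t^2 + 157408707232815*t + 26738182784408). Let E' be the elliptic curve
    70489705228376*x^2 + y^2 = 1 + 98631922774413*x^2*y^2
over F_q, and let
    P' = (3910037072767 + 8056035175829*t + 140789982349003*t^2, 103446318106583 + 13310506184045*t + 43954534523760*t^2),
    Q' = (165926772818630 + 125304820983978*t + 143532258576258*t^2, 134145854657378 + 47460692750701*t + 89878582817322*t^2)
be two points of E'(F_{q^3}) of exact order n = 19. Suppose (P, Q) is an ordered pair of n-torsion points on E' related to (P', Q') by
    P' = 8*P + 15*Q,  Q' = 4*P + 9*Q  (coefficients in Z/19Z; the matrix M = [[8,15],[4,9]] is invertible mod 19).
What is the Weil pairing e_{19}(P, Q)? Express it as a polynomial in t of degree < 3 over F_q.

The 19-Weil pairing on E[19] over F_{184334722123313} is alternating-bilinear: e_{19}(P',Q') = e_{19}(P,Q)^det(M).
det(M) mod 19 = 12; its inverse in (Z/19)^* is 8 (check: 12*8 mod 19 = 1).
Edwards a_E,d_E -> Montgomery A=84097993669811,B=101886987747512 -> Weierstrass 71676310979636,180177481520184 via alpha=181799206436559,beta=39048126144319.
Miller loop for e_{19} over F_{184334722123313^3}: bits of 19 = 10011; 4 double steps + 2 add steps, l/v at each.
The quotient is 49782883726636 + 180224053101159*t + 79659967915290*t^2.
Raise to 8: e(P,Q) = 2368834819140 + 19769159888630*t + 574603513670*t^2 in mu_{19}.

2368834819140 + 19769159888630*t + 574603513670*t^2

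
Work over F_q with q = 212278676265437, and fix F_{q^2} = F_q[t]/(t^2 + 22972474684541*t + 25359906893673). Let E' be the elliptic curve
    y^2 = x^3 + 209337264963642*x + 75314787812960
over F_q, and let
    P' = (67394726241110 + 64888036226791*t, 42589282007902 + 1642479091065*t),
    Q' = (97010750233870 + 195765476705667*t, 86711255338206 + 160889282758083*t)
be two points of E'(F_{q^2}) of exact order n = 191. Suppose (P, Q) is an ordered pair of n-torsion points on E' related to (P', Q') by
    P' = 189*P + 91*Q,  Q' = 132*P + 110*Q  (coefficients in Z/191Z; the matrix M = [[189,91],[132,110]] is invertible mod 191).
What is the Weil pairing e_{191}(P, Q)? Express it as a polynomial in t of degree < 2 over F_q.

142360408077091 + 19544655736672*t

Under M = [[189,91],[132,110]] in GL_2(Z/191), e_{191}(P',Q') = e_{191}(P,Q)^(189*110-91*132 mod 191).
So e_{191}(P,Q) = e_{191}(P',Q')^{167}, since 183*167 = 1 mod 191.
Miller loop for e_{191} over F_{212278676265437^2}: bits of 191 = 10111111; 7 double steps + 6 add steps, l/v at each.
Miller gives e_{191}(P',Q') = 177278961461410 + 80609924114051*t in F_{212278676265437^2}.
Finally e_{191}(P,Q) = 142360408077091 + 19544655736672*t.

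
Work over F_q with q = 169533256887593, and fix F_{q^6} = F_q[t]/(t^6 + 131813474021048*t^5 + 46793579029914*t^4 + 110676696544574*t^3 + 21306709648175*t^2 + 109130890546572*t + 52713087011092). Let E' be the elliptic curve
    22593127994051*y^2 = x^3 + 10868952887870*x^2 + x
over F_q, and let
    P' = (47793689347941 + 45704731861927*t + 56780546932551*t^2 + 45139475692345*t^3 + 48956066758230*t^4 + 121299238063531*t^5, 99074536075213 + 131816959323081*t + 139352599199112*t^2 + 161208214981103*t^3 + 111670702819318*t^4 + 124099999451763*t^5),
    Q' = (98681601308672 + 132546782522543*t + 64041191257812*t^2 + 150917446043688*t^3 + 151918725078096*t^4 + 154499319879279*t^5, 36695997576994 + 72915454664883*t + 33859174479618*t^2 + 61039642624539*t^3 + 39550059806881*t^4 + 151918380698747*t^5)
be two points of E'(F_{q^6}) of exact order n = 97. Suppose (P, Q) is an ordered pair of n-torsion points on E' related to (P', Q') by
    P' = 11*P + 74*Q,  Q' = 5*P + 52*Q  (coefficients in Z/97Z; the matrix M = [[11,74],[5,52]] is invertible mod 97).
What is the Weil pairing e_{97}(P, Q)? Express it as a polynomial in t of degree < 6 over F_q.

52026965842678 + 113510160359591*t + 84838807946380*t^2 + 156456143858467*t^3 + 139601309735683*t^4 + 7042879854669*t^5

The 97-Weil pairing on E[97] over F_{169533256887593} is alternating-bilinear: e_{97}(P',Q') = e_{97}(P,Q)^det(M).
So e_{97}(P,Q) = e_{97}(P',Q')^{85}, since 8*85 = 1 mod 97.
Montgomery->Weierstrass: x_W = 1678152721400*x+71054184438698, y_W=1678152721400*y on F_{169533256887593}; lands on y^2=x^3+46905021387745*x+58313336469352.
Double-and-add over 1100001: 7-1 doublings, 3-1 additions; each step l_{T,T}/v_{2T} or l_{T,P'}/v at Q'+S for random S.
e_{97}(P',Q') = 152182764412508 + 52504455032961*t + 114415368988248*t^2 + 153066665779192*t^3 + 130982270377389*t^4 + 121828788439171*t^5.
(152182764412508 + 52504455032961*t + 114415368988248*t^2 + 153066665779192*t^3 + 130982270377389*t^4 + 121828788439171*t^5)^{85} mod (169533256887593,f) = 52026965842678 + 113510160359591*t + 84838807946380*t^2 + 156456143858467*t^3 + 139601309735683*t^4 + 7042879854669*t^5.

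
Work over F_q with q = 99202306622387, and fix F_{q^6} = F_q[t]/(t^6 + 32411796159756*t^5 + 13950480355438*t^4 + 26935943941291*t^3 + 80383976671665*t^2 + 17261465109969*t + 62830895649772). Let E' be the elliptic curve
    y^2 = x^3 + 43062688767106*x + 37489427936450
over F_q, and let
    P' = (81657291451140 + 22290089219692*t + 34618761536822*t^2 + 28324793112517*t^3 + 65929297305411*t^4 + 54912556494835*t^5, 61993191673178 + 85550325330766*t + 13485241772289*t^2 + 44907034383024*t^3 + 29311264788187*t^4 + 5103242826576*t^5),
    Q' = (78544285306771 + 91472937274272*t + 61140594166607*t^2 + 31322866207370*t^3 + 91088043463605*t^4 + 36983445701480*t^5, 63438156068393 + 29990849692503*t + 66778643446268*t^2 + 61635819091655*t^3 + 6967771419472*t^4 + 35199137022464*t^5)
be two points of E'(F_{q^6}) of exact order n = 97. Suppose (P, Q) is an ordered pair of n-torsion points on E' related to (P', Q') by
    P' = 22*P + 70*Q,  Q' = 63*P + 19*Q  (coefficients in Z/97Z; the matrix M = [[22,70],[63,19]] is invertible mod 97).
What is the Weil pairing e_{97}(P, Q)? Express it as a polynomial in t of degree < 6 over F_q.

59387188053316 + 12514558596144*t + 10401538414234*t^2 + 51549444404529*t^3 + 75928039653980*t^4 + 8625693879798*t^5

Since e_{97}(P,P)=e_{97}(Q,Q)=1 and e_{97}(Q,P)=e_{97}(P,Q)^{-1}, expanding e_{97}(22*P + 70*Q,63*P + 19*Q) leaves e(P,Q)^det(M).
Inverting 82 mod 97: 84. Thus e_{97}(P,Q) = e(P',Q')^{84}.
Build f_{97,P'} and f_{97,Q'} via the 7-bit ladder of 97=1100001_2; evaluate at shifted divisors; quotient in F_{99202306622387^6}.
So e_{97}(P',Q') = 1494803904146 + 95357371241001*t + 90122753659186*t^2 + 76892518877386*t^3 + 57370912678049*t^4 + 59061957347439*t^5.
e_{97}(P,Q) = (1494803904146 + 95357371241001*t + 90122753659186*t^2 + 76892518877386*t^3 + 57370912678049*t^4 + 59061957347439*t^5)^{84} = 59387188053316 + 12514558596144*t + 10401538414234*t^2 + 51549444404529*t^3 + 75928039653980*t^4 + 8625693879798*t^5.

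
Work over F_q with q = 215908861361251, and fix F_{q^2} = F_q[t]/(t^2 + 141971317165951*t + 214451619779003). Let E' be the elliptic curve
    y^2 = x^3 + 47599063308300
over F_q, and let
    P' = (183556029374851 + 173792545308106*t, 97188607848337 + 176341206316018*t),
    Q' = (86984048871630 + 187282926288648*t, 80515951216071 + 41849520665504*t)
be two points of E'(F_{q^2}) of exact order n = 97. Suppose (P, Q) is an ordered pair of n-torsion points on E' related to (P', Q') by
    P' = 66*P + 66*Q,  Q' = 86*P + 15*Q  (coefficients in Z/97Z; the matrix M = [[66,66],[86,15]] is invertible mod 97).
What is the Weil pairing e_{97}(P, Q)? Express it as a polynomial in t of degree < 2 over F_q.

1067567745181 + 53322251901977*t

Since e_{97}(P,P)=e_{97}(Q,Q)=1 and e_{97}(Q,P)=e_{97}(P,Q)^{-1}, expanding e_{97}(66*P + 66*Q,86*P + 15*Q) leaves e(P,Q)^det(M).
Inverting 67 mod 97: 42. Thus e_{97}(P,Q) = e(P',Q')^{42}.
Double-and-add over 1100001: 7-1 doublings, 3-1 additions; each step l_{T,T}/v_{2T} or l_{T,P'}/v at Q'+S for random S.
e_{97}(P',Q') = 97494459722349 + 183265215801522*t.
Thus e_{97}(P,Q) = 1067567745181 + 53322251901977*t.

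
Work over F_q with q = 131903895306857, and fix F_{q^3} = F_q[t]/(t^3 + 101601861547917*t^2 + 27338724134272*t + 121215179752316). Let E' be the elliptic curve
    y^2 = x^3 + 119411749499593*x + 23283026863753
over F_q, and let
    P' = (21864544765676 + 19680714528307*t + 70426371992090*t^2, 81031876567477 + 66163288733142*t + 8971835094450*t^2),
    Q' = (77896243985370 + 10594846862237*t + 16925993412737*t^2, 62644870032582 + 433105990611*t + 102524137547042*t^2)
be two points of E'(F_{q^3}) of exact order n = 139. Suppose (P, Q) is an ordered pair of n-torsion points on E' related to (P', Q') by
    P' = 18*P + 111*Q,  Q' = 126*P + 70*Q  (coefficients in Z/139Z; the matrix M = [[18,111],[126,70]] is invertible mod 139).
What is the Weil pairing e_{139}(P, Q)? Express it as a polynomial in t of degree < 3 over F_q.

Under M = [[18,111],[126,70]] in GL_2(Z/139), e_{139}(P',Q') = e_{139}(P,Q)^(18*70-111*126 mod 139).
det(M) mod 139 = 62; its inverse in (Z/139)^* is 74 (check: 62*74 mod 139 = 1).
Double-and-add over 10001011: 8-1 doublings, 4-1 additions; each step l_{T,T}/v_{2T} or l_{T,P'}/v at Q'+S for random S.
So e_{139}(P',Q') = 32253096308287 + 114278573289832*t + 91410152161736*t^2.
Hence e(P,Q) = 35603508118502 + 18193925850895*t + 119409737242743*t^2 in F_{131903895306857^3}^*.

35603508118502 + 18193925850895*t + 119409737242743*t^2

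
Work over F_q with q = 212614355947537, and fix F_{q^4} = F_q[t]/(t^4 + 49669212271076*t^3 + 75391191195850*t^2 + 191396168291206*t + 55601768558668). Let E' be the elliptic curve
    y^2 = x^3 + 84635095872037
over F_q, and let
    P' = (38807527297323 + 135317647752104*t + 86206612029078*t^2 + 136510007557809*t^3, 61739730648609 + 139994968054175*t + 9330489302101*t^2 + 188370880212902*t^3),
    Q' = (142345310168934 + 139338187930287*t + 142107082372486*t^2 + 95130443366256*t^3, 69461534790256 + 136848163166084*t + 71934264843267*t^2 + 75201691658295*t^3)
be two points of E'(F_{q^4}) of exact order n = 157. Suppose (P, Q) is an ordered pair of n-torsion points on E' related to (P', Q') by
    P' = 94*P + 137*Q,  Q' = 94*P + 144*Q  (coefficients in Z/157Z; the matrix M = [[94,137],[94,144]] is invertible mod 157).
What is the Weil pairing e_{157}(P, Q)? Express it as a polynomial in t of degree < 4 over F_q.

The 157-Weil pairing on E[157] over F_{212614355947537} is alternating-bilinear: e_{157}(P',Q') = e_{157}(P,Q)^det(M).
det(M) mod 157 = 30; its inverse in (Z/157)^* is 89 (check: 30*89 mod 157 = 1).
Miller loop for e_{157} over F_{212614355947537^4}: bits of 157 = 10011101; 7 double steps + 4 add steps, l/v at each.
The quotient is 52418560755207 + 1058417844777*t + 202095547925023*t^2 + 60735871152026*t^3.
Raise to 89: e(P,Q) = 189322250347359 + 161256465842854*t + 25066102047066*t^2 + 126457617289799*t^3 in mu_{157}.

189322250347359 + 161256465842854*t + 25066102047066*t^2 + 126457617289799*t^3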